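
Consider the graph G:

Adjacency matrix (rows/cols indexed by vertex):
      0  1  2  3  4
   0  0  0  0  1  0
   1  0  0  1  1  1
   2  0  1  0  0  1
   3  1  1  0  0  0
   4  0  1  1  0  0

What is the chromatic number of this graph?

The graph has a maximum clique of size 3 (lower bound on chromatic number).
A valid 3-coloring: {0: 0, 1: 0, 2: 1, 3: 1, 4: 2}.
Chromatic number = 3.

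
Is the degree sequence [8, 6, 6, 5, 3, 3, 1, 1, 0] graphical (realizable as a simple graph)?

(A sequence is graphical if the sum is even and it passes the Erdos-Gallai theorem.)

Sum of degrees = 33. Sum is odd, so the sequence is NOT graphical.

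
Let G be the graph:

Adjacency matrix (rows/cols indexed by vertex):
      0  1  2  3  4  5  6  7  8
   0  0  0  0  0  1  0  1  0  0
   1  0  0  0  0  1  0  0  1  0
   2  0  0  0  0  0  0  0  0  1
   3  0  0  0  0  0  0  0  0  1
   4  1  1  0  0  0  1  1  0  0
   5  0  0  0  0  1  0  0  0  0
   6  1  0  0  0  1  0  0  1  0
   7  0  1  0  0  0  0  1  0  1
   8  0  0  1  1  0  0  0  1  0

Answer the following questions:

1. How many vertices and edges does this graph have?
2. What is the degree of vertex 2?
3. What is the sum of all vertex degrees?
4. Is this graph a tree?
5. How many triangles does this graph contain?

Count: 9 vertices, 10 edges.
Vertex 2 has neighbors [8], degree = 1.
Handshaking lemma: 2 * 10 = 20.
A tree on 9 vertices has 8 edges. This graph has 10 edges (2 extra). Not a tree.
Number of triangles = 1.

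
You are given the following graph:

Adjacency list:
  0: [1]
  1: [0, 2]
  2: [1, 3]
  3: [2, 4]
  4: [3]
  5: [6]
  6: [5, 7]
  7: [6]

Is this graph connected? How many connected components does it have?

Checking connectivity: the graph has 2 connected component(s).
Components: [[0, 1, 2, 3, 4], [5, 6, 7]]. The graph is NOT connected.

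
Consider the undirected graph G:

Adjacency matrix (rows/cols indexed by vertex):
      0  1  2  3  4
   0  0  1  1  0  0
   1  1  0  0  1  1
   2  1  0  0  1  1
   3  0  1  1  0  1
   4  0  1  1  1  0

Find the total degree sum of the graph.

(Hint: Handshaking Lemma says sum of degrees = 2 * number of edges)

Count edges: 7 edges.
By Handshaking Lemma: sum of degrees = 2 * 7 = 14.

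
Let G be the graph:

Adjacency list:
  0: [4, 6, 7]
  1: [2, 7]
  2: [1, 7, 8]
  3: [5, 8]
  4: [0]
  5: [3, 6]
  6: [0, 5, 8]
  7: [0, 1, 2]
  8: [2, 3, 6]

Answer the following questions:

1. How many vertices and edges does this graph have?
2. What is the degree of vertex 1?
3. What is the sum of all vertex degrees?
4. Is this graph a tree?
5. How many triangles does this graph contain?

Count: 9 vertices, 11 edges.
Vertex 1 has neighbors [2, 7], degree = 2.
Handshaking lemma: 2 * 11 = 22.
A tree on 9 vertices has 8 edges. This graph has 11 edges (3 extra). Not a tree.
Number of triangles = 1.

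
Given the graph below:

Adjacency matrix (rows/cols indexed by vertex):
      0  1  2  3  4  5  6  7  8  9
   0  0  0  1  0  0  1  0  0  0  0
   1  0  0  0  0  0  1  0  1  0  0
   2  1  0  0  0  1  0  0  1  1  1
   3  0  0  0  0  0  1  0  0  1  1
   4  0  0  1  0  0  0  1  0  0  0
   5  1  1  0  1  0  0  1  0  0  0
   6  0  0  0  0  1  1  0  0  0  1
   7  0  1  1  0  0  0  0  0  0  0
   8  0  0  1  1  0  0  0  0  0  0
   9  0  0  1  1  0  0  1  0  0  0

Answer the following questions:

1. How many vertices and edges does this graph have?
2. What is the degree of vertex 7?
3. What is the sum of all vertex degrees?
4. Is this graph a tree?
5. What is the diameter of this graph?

Count: 10 vertices, 14 edges.
Vertex 7 has neighbors [1, 2], degree = 2.
Handshaking lemma: 2 * 14 = 28.
A tree on 10 vertices has 9 edges. This graph has 14 edges (5 extra). Not a tree.
Diameter (longest shortest path) = 3.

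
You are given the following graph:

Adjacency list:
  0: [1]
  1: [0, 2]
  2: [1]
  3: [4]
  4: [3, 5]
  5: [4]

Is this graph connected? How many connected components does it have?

Checking connectivity: the graph has 2 connected component(s).
Components: [[0, 1, 2], [3, 4, 5]]. The graph is NOT connected.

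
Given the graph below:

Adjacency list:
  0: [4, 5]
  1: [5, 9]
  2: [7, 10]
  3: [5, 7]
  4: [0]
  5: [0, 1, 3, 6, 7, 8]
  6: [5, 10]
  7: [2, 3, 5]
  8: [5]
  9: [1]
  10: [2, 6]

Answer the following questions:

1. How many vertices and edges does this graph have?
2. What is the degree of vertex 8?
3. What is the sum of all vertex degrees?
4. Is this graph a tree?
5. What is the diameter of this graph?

Count: 11 vertices, 12 edges.
Vertex 8 has neighbors [5], degree = 1.
Handshaking lemma: 2 * 12 = 24.
A tree on 11 vertices has 10 edges. This graph has 12 edges (2 extra). Not a tree.
Diameter (longest shortest path) = 4.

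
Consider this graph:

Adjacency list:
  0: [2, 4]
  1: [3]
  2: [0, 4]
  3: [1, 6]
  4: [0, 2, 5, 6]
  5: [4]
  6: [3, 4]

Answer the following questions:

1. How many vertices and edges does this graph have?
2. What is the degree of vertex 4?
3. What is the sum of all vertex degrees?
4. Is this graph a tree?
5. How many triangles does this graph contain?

Count: 7 vertices, 7 edges.
Vertex 4 has neighbors [0, 2, 5, 6], degree = 4.
Handshaking lemma: 2 * 7 = 14.
A tree on 7 vertices has 6 edges. This graph has 7 edges (1 extra). Not a tree.
Number of triangles = 1.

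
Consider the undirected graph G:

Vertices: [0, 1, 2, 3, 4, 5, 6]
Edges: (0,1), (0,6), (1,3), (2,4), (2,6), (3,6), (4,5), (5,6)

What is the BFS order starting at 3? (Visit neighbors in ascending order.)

BFS from vertex 3 (neighbors processed in ascending order):
Visit order: 3, 1, 6, 0, 2, 5, 4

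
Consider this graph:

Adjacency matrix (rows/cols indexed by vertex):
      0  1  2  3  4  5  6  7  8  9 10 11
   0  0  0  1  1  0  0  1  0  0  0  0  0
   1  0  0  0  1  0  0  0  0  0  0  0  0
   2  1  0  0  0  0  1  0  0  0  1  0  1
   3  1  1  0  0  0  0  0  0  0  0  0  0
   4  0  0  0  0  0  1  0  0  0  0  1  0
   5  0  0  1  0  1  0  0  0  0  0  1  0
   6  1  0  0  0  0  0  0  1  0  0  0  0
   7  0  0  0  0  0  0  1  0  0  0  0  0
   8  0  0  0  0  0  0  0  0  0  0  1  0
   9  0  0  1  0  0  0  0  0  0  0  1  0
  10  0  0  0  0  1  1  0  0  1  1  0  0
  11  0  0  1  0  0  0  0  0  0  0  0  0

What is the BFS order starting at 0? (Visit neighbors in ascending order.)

BFS from vertex 0 (neighbors processed in ascending order):
Visit order: 0, 2, 3, 6, 5, 9, 11, 1, 7, 4, 10, 8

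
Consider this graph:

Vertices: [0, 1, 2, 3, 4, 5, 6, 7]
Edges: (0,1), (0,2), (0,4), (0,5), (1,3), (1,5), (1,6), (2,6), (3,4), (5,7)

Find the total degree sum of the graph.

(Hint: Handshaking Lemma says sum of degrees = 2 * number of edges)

Count edges: 10 edges.
By Handshaking Lemma: sum of degrees = 2 * 10 = 20.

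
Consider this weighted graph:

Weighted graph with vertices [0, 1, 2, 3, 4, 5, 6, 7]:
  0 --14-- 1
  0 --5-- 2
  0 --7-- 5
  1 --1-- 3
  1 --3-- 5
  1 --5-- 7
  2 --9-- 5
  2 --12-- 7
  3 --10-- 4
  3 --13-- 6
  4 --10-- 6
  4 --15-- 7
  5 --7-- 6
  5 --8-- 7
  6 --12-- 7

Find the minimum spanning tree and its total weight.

Applying Kruskal's algorithm (sort edges by weight, add if no cycle):
  Add (1,3) w=1
  Add (1,5) w=3
  Add (0,2) w=5
  Add (1,7) w=5
  Add (0,5) w=7
  Add (5,6) w=7
  Skip (5,7) w=8 (creates cycle)
  Skip (2,5) w=9 (creates cycle)
  Add (3,4) w=10
  Skip (4,6) w=10 (creates cycle)
  Skip (2,7) w=12 (creates cycle)
  Skip (6,7) w=12 (creates cycle)
  Skip (3,6) w=13 (creates cycle)
  Skip (0,1) w=14 (creates cycle)
  Skip (4,7) w=15 (creates cycle)
MST weight = 38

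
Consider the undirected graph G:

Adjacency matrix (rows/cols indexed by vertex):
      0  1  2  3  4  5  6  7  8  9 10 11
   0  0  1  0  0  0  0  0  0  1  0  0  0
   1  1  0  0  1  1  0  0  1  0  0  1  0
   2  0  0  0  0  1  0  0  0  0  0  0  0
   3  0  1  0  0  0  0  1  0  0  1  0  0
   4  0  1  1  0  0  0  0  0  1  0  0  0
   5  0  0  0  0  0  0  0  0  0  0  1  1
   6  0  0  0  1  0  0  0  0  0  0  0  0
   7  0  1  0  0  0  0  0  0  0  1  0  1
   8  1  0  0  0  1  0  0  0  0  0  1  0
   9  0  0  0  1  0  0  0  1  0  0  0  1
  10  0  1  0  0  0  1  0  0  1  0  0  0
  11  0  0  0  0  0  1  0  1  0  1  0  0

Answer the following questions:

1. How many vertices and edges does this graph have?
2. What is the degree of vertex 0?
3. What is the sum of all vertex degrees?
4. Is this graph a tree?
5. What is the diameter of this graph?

Count: 12 vertices, 16 edges.
Vertex 0 has neighbors [1, 8], degree = 2.
Handshaking lemma: 2 * 16 = 32.
A tree on 12 vertices has 11 edges. This graph has 16 edges (5 extra). Not a tree.
Diameter (longest shortest path) = 4.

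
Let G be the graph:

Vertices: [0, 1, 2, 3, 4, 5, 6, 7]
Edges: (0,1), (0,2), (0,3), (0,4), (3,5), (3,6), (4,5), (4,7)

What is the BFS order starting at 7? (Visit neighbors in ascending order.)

BFS from vertex 7 (neighbors processed in ascending order):
Visit order: 7, 4, 0, 5, 1, 2, 3, 6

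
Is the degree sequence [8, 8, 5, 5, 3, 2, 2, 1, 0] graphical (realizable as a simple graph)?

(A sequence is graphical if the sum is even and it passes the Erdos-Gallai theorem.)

Sum of degrees = 34. Sum is even but fails Erdos-Gallai. The sequence is NOT graphical.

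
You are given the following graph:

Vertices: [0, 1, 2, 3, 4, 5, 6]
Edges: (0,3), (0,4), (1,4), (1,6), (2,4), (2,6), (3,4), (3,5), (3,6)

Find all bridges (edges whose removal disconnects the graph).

A bridge is an edge whose removal increases the number of connected components.
Bridges found: (3,5)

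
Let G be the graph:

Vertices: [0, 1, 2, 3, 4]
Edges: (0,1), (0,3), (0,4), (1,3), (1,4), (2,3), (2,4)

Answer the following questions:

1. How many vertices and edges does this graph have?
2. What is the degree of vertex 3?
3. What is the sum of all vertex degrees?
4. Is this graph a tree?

Count: 5 vertices, 7 edges.
Vertex 3 has neighbors [0, 1, 2], degree = 3.
Handshaking lemma: 2 * 7 = 14.
A tree on 5 vertices has 4 edges. This graph has 7 edges (3 extra). Not a tree.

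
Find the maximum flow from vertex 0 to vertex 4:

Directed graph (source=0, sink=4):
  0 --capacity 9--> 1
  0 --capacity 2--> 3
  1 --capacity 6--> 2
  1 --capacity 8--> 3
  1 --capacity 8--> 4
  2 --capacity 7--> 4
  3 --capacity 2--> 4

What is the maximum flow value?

Computing max flow:
  Flow on (0->1): 9/9
  Flow on (0->3): 2/2
  Flow on (1->2): 1/6
  Flow on (1->4): 8/8
  Flow on (2->4): 1/7
  Flow on (3->4): 2/2
Maximum flow = 11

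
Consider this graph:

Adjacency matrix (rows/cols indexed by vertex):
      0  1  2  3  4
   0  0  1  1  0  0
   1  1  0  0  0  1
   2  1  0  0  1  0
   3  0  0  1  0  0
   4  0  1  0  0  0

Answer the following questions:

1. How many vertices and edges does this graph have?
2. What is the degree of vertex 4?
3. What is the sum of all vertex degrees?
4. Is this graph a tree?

Count: 5 vertices, 4 edges.
Vertex 4 has neighbors [1], degree = 1.
Handshaking lemma: 2 * 4 = 8.
A graph is a tree iff it is connected and has exactly n-1 edges. This graph is connected (all 5 vertices in one component) and has 5-1 = 4 edges. It is a tree.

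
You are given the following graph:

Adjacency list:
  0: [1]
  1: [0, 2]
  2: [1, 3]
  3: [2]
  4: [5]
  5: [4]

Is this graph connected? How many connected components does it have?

Checking connectivity: the graph has 2 connected component(s).
Components: [[0, 1, 2, 3], [4, 5]]. The graph is NOT connected.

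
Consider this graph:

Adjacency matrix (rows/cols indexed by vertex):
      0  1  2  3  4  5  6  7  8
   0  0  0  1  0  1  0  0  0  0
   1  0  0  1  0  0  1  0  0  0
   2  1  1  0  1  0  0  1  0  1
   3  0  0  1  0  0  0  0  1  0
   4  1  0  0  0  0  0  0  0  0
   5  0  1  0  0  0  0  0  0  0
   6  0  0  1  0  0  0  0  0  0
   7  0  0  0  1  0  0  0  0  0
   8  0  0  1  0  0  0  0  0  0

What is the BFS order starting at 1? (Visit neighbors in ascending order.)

BFS from vertex 1 (neighbors processed in ascending order):
Visit order: 1, 2, 5, 0, 3, 6, 8, 4, 7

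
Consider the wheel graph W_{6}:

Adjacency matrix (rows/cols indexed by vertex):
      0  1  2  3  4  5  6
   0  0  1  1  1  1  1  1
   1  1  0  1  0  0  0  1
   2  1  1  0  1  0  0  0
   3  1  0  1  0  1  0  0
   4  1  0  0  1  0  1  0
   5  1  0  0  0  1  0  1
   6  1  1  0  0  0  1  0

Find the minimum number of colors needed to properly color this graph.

W_{6} = C_{6} plus a hub adjacent to every cycle vertex.
The outer cycle needs 2 colors (even cycle); the hub is adjacent to all of them so needs a fresh color.
Chromatic number = 2 + 1 = 3.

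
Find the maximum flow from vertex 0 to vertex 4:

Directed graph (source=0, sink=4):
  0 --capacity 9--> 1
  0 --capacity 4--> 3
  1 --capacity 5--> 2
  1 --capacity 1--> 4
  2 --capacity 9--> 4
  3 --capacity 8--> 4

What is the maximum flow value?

Computing max flow:
  Flow on (0->1): 6/9
  Flow on (0->3): 4/4
  Flow on (1->2): 5/5
  Flow on (1->4): 1/1
  Flow on (2->4): 5/9
  Flow on (3->4): 4/8
Maximum flow = 10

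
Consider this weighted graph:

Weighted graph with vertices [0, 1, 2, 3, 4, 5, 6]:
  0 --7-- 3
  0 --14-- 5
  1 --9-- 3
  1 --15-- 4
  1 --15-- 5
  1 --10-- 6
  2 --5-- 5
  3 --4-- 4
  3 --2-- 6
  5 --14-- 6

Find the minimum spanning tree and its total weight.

Applying Kruskal's algorithm (sort edges by weight, add if no cycle):
  Add (3,6) w=2
  Add (3,4) w=4
  Add (2,5) w=5
  Add (0,3) w=7
  Add (1,3) w=9
  Skip (1,6) w=10 (creates cycle)
  Add (0,5) w=14
  Skip (5,6) w=14 (creates cycle)
  Skip (1,5) w=15 (creates cycle)
  Skip (1,4) w=15 (creates cycle)
MST weight = 41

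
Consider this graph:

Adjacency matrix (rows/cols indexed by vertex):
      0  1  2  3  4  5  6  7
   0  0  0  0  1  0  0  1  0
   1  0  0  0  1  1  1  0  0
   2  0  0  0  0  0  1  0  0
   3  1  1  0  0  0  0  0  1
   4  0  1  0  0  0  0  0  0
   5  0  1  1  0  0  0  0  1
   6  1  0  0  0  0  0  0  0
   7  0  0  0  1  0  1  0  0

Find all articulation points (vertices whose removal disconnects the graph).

An articulation point is a vertex whose removal disconnects the graph.
Articulation points: [0, 1, 3, 5]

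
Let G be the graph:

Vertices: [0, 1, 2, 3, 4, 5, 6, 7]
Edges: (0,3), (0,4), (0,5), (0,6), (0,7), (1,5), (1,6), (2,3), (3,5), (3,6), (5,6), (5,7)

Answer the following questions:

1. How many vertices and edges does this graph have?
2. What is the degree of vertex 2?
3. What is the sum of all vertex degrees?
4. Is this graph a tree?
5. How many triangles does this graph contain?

Count: 8 vertices, 12 edges.
Vertex 2 has neighbors [3], degree = 1.
Handshaking lemma: 2 * 12 = 24.
A tree on 8 vertices has 7 edges. This graph has 12 edges (5 extra). Not a tree.
Number of triangles = 6.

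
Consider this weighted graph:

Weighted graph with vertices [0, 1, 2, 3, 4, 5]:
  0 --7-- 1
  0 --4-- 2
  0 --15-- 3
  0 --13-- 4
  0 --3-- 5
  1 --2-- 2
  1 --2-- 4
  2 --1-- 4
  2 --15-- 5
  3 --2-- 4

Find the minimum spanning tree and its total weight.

Applying Kruskal's algorithm (sort edges by weight, add if no cycle):
  Add (2,4) w=1
  Add (1,2) w=2
  Skip (1,4) w=2 (creates cycle)
  Add (3,4) w=2
  Add (0,5) w=3
  Add (0,2) w=4
  Skip (0,1) w=7 (creates cycle)
  Skip (0,4) w=13 (creates cycle)
  Skip (0,3) w=15 (creates cycle)
  Skip (2,5) w=15 (creates cycle)
MST weight = 12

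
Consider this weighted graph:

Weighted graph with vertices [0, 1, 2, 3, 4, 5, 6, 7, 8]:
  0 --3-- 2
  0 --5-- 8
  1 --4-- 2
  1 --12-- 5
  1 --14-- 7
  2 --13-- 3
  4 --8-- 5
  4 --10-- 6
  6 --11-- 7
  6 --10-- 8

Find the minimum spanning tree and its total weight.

Applying Kruskal's algorithm (sort edges by weight, add if no cycle):
  Add (0,2) w=3
  Add (1,2) w=4
  Add (0,8) w=5
  Add (4,5) w=8
  Add (4,6) w=10
  Add (6,8) w=10
  Add (6,7) w=11
  Skip (1,5) w=12 (creates cycle)
  Add (2,3) w=13
  Skip (1,7) w=14 (creates cycle)
MST weight = 64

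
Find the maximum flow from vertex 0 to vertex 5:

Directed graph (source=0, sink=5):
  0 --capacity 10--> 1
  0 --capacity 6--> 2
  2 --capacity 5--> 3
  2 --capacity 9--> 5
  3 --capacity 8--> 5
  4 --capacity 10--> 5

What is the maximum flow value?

Computing max flow:
  Flow on (0->2): 6/6
  Flow on (2->5): 6/9
Maximum flow = 6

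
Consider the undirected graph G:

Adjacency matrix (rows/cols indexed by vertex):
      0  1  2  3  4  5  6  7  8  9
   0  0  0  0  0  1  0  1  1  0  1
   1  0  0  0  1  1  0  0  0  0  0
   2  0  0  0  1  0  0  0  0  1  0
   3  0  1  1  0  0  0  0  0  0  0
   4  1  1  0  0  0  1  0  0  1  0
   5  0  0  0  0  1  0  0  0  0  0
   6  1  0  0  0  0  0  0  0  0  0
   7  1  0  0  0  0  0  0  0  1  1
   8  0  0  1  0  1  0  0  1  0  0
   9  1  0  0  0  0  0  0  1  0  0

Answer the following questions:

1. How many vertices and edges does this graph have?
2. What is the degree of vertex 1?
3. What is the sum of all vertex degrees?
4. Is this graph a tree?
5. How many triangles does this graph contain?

Count: 10 vertices, 12 edges.
Vertex 1 has neighbors [3, 4], degree = 2.
Handshaking lemma: 2 * 12 = 24.
A tree on 10 vertices has 9 edges. This graph has 12 edges (3 extra). Not a tree.
Number of triangles = 1.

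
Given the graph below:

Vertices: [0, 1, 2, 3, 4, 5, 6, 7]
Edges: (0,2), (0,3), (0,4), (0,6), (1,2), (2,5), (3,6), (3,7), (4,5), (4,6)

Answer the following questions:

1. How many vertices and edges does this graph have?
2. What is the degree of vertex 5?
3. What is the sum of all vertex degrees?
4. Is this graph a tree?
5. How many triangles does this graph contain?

Count: 8 vertices, 10 edges.
Vertex 5 has neighbors [2, 4], degree = 2.
Handshaking lemma: 2 * 10 = 20.
A tree on 8 vertices has 7 edges. This graph has 10 edges (3 extra). Not a tree.
Number of triangles = 2.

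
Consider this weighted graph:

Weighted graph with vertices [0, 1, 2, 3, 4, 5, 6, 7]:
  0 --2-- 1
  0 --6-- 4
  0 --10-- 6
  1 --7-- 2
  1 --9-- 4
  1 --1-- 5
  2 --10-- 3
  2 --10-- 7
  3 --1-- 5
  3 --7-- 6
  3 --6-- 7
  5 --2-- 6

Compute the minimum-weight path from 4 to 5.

Using Dijkstra's algorithm from vertex 4:
Shortest path: 4 -> 0 -> 1 -> 5
Total weight: 6 + 2 + 1 = 9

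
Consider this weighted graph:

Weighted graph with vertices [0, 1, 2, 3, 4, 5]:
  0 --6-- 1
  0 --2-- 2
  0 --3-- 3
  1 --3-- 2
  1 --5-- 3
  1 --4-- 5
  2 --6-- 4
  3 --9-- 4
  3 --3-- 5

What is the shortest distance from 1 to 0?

Using Dijkstra's algorithm from vertex 1:
Shortest path: 1 -> 2 -> 0
Total weight: 3 + 2 = 5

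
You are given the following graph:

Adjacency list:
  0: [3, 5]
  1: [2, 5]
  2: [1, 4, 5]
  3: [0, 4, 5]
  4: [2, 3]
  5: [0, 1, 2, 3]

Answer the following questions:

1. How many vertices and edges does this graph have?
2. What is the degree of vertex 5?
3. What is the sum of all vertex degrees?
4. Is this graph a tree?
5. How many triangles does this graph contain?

Count: 6 vertices, 8 edges.
Vertex 5 has neighbors [0, 1, 2, 3], degree = 4.
Handshaking lemma: 2 * 8 = 16.
A tree on 6 vertices has 5 edges. This graph has 8 edges (3 extra). Not a tree.
Number of triangles = 2.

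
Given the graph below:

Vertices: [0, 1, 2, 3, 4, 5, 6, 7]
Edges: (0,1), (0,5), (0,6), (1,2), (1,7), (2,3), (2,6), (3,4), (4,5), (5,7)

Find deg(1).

Vertex 1 has neighbors [0, 2, 7], so deg(1) = 3.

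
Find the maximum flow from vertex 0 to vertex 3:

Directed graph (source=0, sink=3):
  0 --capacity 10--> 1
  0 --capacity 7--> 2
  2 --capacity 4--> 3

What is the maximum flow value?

Computing max flow:
  Flow on (0->2): 4/7
  Flow on (2->3): 4/4
Maximum flow = 4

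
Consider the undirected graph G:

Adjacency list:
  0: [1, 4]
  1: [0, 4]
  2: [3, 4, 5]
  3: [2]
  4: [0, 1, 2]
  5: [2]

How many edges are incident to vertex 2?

Vertex 2 has neighbors [3, 4, 5], so deg(2) = 3.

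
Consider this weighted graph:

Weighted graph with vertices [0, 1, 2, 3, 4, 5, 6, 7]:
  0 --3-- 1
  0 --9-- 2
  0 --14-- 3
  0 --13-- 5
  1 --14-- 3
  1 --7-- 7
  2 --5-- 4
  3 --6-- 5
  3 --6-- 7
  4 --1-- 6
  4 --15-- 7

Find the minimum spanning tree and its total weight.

Applying Kruskal's algorithm (sort edges by weight, add if no cycle):
  Add (4,6) w=1
  Add (0,1) w=3
  Add (2,4) w=5
  Add (3,5) w=6
  Add (3,7) w=6
  Add (1,7) w=7
  Add (0,2) w=9
  Skip (0,5) w=13 (creates cycle)
  Skip (0,3) w=14 (creates cycle)
  Skip (1,3) w=14 (creates cycle)
  Skip (4,7) w=15 (creates cycle)
MST weight = 37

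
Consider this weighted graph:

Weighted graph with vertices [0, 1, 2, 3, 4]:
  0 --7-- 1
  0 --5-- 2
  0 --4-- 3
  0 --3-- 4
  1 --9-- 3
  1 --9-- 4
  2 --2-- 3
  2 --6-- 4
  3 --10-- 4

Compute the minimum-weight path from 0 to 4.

Using Dijkstra's algorithm from vertex 0:
Shortest path: 0 -> 4
Total weight: 3 = 3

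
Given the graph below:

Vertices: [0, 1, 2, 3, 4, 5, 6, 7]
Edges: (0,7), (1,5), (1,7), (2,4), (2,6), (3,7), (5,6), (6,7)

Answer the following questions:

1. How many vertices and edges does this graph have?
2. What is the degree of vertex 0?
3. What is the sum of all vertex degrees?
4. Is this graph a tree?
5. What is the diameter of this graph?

Count: 8 vertices, 8 edges.
Vertex 0 has neighbors [7], degree = 1.
Handshaking lemma: 2 * 8 = 16.
A tree on 8 vertices has 7 edges. This graph has 8 edges (1 extra). Not a tree.
Diameter (longest shortest path) = 4.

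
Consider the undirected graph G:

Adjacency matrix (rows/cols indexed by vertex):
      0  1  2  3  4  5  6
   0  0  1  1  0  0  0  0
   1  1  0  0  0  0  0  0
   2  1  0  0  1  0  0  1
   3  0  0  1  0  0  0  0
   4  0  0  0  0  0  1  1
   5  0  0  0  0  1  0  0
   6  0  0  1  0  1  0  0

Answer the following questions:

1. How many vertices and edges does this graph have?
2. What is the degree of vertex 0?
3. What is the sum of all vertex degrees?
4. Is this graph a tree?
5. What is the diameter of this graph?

Count: 7 vertices, 6 edges.
Vertex 0 has neighbors [1, 2], degree = 2.
Handshaking lemma: 2 * 6 = 12.
A graph is a tree iff it is connected and has exactly n-1 edges. This graph is connected (all 7 vertices in one component) and has 7-1 = 6 edges. It is a tree.
Diameter (longest shortest path) = 5.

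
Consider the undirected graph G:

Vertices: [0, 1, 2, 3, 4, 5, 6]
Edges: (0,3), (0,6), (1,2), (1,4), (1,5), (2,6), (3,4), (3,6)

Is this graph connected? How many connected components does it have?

Checking connectivity: the graph has 1 connected component(s).
All vertices are reachable from each other. The graph IS connected.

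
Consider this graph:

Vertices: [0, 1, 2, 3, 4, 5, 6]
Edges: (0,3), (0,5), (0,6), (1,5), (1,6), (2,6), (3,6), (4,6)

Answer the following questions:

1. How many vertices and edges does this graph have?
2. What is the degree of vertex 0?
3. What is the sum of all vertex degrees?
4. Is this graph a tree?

Count: 7 vertices, 8 edges.
Vertex 0 has neighbors [3, 5, 6], degree = 3.
Handshaking lemma: 2 * 8 = 16.
A tree on 7 vertices has 6 edges. This graph has 8 edges (2 extra). Not a tree.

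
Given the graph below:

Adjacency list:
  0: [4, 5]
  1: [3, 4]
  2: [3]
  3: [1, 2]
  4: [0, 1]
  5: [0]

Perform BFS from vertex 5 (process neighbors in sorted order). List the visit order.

BFS from vertex 5 (neighbors processed in ascending order):
Visit order: 5, 0, 4, 1, 3, 2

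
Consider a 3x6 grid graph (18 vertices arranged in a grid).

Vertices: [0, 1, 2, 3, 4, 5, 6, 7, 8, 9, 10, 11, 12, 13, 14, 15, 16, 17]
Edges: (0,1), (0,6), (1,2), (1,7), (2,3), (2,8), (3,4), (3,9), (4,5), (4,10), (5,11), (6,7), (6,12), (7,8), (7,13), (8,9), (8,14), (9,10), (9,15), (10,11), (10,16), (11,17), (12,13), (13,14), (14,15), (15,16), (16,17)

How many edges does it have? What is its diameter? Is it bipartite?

A 3x6 grid has 12 vertical edges and 15 horizontal edges.
Total edges = 12 + 15 = 27.
Diameter = (3-1) + (6-1) = 7 (corner to opposite corner).
Grid graphs are bipartite (checkerboard coloring).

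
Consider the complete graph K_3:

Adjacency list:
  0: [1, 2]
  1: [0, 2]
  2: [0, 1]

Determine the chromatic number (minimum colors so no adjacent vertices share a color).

In K_3, every vertex is adjacent to every other vertex.
Each vertex needs a unique color.
Chromatic number = 3.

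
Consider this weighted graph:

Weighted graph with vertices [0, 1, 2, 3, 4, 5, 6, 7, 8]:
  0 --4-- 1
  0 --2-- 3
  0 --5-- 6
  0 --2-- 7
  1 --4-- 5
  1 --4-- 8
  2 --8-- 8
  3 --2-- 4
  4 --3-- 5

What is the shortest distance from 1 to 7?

Using Dijkstra's algorithm from vertex 1:
Shortest path: 1 -> 0 -> 7
Total weight: 4 + 2 = 6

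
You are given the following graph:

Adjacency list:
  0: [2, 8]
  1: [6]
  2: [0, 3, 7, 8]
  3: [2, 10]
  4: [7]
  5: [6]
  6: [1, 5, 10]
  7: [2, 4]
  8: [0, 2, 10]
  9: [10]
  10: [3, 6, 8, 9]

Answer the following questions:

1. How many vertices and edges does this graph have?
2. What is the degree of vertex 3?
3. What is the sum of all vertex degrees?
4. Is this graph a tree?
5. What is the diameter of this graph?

Count: 11 vertices, 12 edges.
Vertex 3 has neighbors [2, 10], degree = 2.
Handshaking lemma: 2 * 12 = 24.
A tree on 11 vertices has 10 edges. This graph has 12 edges (2 extra). Not a tree.
Diameter (longest shortest path) = 6.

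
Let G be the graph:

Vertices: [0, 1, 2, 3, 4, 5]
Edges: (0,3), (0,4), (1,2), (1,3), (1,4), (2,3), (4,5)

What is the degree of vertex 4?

Vertex 4 has neighbors [0, 1, 5], so deg(4) = 3.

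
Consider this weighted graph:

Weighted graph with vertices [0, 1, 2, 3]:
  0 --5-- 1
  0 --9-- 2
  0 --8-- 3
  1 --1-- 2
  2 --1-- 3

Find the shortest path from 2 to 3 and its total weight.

Using Dijkstra's algorithm from vertex 2:
Shortest path: 2 -> 3
Total weight: 1 = 1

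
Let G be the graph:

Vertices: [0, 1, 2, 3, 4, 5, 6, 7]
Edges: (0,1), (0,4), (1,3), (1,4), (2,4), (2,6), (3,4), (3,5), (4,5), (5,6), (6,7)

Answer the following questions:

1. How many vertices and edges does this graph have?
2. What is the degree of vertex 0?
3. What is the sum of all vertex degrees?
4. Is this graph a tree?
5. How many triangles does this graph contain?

Count: 8 vertices, 11 edges.
Vertex 0 has neighbors [1, 4], degree = 2.
Handshaking lemma: 2 * 11 = 22.
A tree on 8 vertices has 7 edges. This graph has 11 edges (4 extra). Not a tree.
Number of triangles = 3.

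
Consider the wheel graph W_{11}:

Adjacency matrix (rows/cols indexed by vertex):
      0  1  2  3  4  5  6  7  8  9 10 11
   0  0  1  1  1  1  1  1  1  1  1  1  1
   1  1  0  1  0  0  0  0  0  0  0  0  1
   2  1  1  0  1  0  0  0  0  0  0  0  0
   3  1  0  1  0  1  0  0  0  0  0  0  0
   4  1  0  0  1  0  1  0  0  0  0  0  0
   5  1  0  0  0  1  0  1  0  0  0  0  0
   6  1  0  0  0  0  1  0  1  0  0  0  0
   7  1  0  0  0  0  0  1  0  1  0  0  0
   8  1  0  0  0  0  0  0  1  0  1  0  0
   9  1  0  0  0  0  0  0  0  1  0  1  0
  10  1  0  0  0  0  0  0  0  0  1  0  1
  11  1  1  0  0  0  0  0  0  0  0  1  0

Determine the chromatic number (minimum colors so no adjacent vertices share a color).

W_{11} = C_{11} plus a hub adjacent to every cycle vertex.
The outer cycle needs 3 colors (odd cycle); the hub is adjacent to all of them so needs a fresh color.
Chromatic number = 3 + 1 = 4.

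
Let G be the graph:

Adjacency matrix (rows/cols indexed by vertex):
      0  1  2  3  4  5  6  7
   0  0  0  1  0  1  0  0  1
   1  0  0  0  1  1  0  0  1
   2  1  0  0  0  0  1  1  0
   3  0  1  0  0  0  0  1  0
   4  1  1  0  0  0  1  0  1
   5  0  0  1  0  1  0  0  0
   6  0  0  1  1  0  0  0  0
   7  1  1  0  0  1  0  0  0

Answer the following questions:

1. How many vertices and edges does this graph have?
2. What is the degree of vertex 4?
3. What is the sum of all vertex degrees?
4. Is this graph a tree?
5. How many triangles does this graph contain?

Count: 8 vertices, 11 edges.
Vertex 4 has neighbors [0, 1, 5, 7], degree = 4.
Handshaking lemma: 2 * 11 = 22.
A tree on 8 vertices has 7 edges. This graph has 11 edges (4 extra). Not a tree.
Number of triangles = 2.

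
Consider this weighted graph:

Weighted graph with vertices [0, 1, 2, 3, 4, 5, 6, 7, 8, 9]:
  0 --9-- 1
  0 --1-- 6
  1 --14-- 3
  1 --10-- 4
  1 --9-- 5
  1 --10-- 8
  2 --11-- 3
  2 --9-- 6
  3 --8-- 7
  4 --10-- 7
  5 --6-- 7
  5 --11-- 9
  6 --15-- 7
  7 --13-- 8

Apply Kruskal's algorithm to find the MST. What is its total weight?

Applying Kruskal's algorithm (sort edges by weight, add if no cycle):
  Add (0,6) w=1
  Add (5,7) w=6
  Add (3,7) w=8
  Add (0,1) w=9
  Add (1,5) w=9
  Add (2,6) w=9
  Add (1,8) w=10
  Add (1,4) w=10
  Skip (4,7) w=10 (creates cycle)
  Skip (2,3) w=11 (creates cycle)
  Add (5,9) w=11
  Skip (7,8) w=13 (creates cycle)
  Skip (1,3) w=14 (creates cycle)
  Skip (6,7) w=15 (creates cycle)
MST weight = 73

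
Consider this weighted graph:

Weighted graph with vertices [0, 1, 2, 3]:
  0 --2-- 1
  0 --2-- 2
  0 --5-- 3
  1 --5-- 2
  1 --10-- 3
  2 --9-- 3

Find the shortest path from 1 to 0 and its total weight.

Using Dijkstra's algorithm from vertex 1:
Shortest path: 1 -> 0
Total weight: 2 = 2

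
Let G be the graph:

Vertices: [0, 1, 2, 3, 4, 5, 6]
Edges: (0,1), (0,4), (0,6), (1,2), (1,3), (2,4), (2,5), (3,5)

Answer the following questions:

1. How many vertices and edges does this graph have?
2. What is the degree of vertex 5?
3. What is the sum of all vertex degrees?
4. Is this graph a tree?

Count: 7 vertices, 8 edges.
Vertex 5 has neighbors [2, 3], degree = 2.
Handshaking lemma: 2 * 8 = 16.
A tree on 7 vertices has 6 edges. This graph has 8 edges (2 extra). Not a tree.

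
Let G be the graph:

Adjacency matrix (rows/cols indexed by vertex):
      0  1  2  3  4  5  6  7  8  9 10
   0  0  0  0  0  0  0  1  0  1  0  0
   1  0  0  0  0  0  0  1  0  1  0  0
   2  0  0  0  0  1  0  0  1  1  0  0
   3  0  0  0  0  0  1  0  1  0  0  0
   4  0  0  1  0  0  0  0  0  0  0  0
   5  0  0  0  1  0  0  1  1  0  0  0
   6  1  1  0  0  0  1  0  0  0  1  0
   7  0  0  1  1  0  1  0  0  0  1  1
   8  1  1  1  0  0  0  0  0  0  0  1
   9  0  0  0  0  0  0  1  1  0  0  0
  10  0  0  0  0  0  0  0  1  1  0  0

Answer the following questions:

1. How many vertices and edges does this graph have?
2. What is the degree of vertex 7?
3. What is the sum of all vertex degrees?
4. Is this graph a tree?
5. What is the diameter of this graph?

Count: 11 vertices, 15 edges.
Vertex 7 has neighbors [2, 3, 5, 9, 10], degree = 5.
Handshaking lemma: 2 * 15 = 30.
A tree on 11 vertices has 10 edges. This graph has 15 edges (5 extra). Not a tree.
Diameter (longest shortest path) = 4.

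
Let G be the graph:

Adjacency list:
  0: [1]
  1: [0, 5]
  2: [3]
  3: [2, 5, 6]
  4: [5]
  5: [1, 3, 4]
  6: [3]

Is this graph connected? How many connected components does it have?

Checking connectivity: the graph has 1 connected component(s).
All vertices are reachable from each other. The graph IS connected.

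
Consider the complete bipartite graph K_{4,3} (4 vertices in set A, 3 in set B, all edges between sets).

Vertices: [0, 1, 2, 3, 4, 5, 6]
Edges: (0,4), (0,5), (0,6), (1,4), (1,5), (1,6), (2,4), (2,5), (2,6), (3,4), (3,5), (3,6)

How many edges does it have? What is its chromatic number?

K_{4,3} has 4 * 3 = 12 edges.
Bipartite graphs have chromatic number 2 (color each partition differently).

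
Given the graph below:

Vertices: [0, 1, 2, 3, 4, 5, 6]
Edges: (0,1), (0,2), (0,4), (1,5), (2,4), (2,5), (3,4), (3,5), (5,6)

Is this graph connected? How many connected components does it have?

Checking connectivity: the graph has 1 connected component(s).
All vertices are reachable from each other. The graph IS connected.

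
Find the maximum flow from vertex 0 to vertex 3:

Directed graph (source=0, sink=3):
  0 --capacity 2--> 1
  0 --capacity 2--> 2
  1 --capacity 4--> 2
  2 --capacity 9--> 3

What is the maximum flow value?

Computing max flow:
  Flow on (0->1): 2/2
  Flow on (0->2): 2/2
  Flow on (1->2): 2/4
  Flow on (2->3): 4/9
Maximum flow = 4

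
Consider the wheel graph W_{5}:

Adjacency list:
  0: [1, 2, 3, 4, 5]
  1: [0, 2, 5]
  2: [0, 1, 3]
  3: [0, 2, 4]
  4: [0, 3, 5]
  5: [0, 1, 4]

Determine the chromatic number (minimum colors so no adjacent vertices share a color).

W_{5} = C_{5} plus a hub adjacent to every cycle vertex.
The outer cycle needs 3 colors (odd cycle); the hub is adjacent to all of them so needs a fresh color.
Chromatic number = 3 + 1 = 4.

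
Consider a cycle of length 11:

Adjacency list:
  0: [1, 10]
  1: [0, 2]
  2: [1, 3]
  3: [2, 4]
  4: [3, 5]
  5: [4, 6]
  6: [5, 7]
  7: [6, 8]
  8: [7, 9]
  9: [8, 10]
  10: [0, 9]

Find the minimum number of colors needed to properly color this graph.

This is an odd cycle (C_11). Odd cycles are not bipartite (any 2-coloring forces two adjacent vertices to match), and 3 colors suffice.
Chromatic number = 3.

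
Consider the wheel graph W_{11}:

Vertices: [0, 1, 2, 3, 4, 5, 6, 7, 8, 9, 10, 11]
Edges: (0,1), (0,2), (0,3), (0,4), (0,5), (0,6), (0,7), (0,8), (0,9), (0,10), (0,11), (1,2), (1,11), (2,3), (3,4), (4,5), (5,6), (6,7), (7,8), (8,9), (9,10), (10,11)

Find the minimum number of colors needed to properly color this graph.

W_{11} = C_{11} plus a hub adjacent to every cycle vertex.
The outer cycle needs 3 colors (odd cycle); the hub is adjacent to all of them so needs a fresh color.
Chromatic number = 3 + 1 = 4.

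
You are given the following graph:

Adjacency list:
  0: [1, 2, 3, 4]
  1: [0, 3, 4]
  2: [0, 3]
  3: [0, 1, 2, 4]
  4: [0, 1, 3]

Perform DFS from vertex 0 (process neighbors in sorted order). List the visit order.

DFS from vertex 0 (neighbors processed in ascending order):
Visit order: 0, 1, 3, 2, 4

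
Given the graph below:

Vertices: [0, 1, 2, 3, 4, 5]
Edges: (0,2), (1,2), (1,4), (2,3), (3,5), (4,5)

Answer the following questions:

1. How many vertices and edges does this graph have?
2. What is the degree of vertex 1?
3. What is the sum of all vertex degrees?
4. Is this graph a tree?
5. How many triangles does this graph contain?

Count: 6 vertices, 6 edges.
Vertex 1 has neighbors [2, 4], degree = 2.
Handshaking lemma: 2 * 6 = 12.
A tree on 6 vertices has 5 edges. This graph has 6 edges (1 extra). Not a tree.
Number of triangles = 0.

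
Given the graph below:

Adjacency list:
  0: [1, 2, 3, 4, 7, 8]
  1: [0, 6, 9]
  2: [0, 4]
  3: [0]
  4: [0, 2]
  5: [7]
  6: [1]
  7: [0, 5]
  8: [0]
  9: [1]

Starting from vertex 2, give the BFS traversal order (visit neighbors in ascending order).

BFS from vertex 2 (neighbors processed in ascending order):
Visit order: 2, 0, 4, 1, 3, 7, 8, 6, 9, 5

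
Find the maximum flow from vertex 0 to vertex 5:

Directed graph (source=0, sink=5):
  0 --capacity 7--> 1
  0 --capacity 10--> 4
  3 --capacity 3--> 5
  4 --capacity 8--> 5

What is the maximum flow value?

Computing max flow:
  Flow on (0->4): 8/10
  Flow on (4->5): 8/8
Maximum flow = 8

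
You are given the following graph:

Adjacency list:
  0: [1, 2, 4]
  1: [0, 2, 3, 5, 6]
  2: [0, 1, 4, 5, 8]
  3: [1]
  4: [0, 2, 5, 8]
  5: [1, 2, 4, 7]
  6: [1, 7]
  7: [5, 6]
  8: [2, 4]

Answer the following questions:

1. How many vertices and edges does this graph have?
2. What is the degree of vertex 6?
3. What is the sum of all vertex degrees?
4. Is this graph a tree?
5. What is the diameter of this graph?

Count: 9 vertices, 14 edges.
Vertex 6 has neighbors [1, 7], degree = 2.
Handshaking lemma: 2 * 14 = 28.
A tree on 9 vertices has 8 edges. This graph has 14 edges (6 extra). Not a tree.
Diameter (longest shortest path) = 3.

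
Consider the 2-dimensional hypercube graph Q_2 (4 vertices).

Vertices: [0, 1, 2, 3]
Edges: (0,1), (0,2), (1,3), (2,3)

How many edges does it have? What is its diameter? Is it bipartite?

The 2-dimensional hypercube Q_2 has 4 vertices and each vertex has degree 2.
Total edges = 4 * 2 / 2 = 4.
Diameter = 2 (max Hamming distance between binary labels).
Hypercubes are bipartite (partition by parity of binary representation).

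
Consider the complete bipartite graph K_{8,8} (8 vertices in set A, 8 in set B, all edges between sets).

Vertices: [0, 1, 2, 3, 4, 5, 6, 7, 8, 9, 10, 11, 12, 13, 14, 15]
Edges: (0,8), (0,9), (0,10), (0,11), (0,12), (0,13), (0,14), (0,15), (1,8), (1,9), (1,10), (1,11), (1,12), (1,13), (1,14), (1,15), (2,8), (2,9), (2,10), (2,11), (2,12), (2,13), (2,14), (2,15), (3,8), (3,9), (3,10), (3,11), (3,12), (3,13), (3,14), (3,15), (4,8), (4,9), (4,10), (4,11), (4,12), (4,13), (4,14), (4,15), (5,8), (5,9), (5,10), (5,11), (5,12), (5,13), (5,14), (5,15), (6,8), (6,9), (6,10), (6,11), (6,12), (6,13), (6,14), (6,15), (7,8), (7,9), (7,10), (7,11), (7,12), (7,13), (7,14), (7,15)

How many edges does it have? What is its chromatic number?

K_{8,8} has 8 * 8 = 64 edges.
Bipartite graphs have chromatic number 2 (color each partition differently).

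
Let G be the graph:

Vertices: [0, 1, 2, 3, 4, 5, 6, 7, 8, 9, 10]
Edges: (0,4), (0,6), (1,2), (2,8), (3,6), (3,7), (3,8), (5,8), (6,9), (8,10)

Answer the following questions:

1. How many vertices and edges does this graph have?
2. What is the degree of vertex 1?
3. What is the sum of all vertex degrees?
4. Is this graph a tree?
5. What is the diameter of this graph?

Count: 11 vertices, 10 edges.
Vertex 1 has neighbors [2], degree = 1.
Handshaking lemma: 2 * 10 = 20.
A graph is a tree iff it is connected and has exactly n-1 edges. This graph is connected (all 11 vertices in one component) and has 11-1 = 10 edges. It is a tree.
Diameter (longest shortest path) = 6.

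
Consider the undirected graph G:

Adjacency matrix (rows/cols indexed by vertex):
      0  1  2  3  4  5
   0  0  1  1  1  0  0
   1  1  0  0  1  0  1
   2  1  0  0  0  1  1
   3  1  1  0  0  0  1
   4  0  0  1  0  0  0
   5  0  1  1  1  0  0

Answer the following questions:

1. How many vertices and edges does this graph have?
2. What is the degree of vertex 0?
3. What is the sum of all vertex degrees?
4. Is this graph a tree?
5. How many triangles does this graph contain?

Count: 6 vertices, 8 edges.
Vertex 0 has neighbors [1, 2, 3], degree = 3.
Handshaking lemma: 2 * 8 = 16.
A tree on 6 vertices has 5 edges. This graph has 8 edges (3 extra). Not a tree.
Number of triangles = 2.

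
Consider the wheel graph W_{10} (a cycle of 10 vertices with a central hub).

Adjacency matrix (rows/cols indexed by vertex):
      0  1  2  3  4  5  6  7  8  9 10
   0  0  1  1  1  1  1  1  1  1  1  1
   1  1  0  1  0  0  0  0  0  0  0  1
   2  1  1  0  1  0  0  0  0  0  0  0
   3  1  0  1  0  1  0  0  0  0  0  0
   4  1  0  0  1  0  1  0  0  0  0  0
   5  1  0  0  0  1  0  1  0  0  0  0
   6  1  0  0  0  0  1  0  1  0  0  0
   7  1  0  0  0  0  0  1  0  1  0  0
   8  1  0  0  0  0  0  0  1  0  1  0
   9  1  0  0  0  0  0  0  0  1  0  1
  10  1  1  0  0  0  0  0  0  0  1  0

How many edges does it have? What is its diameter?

Wheel graph W_{10}: 10 cycle edges + 10 spoke edges = 20 edges.
The hub is distance 1 from all cycle vertices. Max distance between cycle vertices through hub is 2.
Diameter = 2.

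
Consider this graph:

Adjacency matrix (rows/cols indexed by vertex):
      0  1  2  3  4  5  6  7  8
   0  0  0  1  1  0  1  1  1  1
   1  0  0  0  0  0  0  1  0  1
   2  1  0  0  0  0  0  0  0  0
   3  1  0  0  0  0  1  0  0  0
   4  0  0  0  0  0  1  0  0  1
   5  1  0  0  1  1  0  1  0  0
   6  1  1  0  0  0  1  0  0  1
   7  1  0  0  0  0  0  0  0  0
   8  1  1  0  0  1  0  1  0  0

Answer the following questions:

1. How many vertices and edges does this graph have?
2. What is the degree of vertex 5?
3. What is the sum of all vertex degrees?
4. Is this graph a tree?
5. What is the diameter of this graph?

Count: 9 vertices, 13 edges.
Vertex 5 has neighbors [0, 3, 4, 6], degree = 4.
Handshaking lemma: 2 * 13 = 26.
A tree on 9 vertices has 8 edges. This graph has 13 edges (5 extra). Not a tree.
Diameter (longest shortest path) = 3.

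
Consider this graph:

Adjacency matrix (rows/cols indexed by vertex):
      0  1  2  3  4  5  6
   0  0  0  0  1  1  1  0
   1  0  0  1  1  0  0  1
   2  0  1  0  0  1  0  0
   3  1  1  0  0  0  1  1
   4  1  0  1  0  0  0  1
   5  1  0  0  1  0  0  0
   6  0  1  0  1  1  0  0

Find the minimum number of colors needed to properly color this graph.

The graph has a maximum clique of size 3 (lower bound on chromatic number).
A valid 3-coloring: {0: 1, 1: 1, 2: 2, 3: 0, 4: 0, 5: 2, 6: 2}.
Chromatic number = 3.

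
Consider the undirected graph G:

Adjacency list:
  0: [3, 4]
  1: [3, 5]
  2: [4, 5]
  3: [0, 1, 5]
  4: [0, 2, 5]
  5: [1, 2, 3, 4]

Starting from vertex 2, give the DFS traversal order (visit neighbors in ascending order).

DFS from vertex 2 (neighbors processed in ascending order):
Visit order: 2, 4, 0, 3, 1, 5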